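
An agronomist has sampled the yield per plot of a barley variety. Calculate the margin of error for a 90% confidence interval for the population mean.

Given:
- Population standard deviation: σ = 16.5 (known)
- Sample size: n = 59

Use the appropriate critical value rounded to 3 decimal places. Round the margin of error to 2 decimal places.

The population standard deviation σ is known, so use the z-interval margin of error formula.

For 90% confidence, z* = 1.645 (from standard normal table)

Margin of error formula for z-interval: E = z* × σ/√n

E = 1.645 × 16.5/√59
  = 1.645 × 2.148117
  = 3.5337

Rounded to 2 decimal places:

3.53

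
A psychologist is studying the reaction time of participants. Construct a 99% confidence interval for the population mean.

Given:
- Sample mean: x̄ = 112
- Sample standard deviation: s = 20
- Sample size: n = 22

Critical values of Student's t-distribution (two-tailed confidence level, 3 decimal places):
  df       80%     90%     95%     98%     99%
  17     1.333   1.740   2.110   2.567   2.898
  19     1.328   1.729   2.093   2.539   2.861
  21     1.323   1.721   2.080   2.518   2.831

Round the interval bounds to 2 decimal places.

The population standard deviation σ is unknown (only the sample standard deviation s is given), so use a t-interval with df = n - 1 = 22 - 1 = 21.

For 99% confidence with df = 21, t* = 2.831 (from t-table)

Standard error: SE = s/√n = 20/√22 = 4.264014

Margin of error: E = t* × SE = 2.831 × 4.264014 = 12.0714

T-interval: x̄ ± E = 112 ± 12.0714 = (99.9286, 124.0714)

Rounded to 2 decimal places:

(99.93, 124.07)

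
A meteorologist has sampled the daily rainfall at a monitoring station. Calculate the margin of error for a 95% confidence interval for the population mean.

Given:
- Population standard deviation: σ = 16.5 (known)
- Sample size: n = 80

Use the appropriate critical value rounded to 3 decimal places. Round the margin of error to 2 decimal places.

The population standard deviation σ is known, so use the z-interval margin of error formula.

For 95% confidence, z* = 1.96 (from standard normal table)

Margin of error formula for z-interval: E = z* × σ/√n

E = 1.96 × 16.5/√80
  = 1.96 × 1.844756
  = 3.6157

Rounded to 2 decimal places:

3.62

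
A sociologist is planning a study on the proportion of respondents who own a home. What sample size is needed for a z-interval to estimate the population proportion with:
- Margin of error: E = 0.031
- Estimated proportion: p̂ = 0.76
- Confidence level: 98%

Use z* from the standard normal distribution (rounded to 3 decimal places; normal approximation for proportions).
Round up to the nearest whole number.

Using z* for proportion z-interval (normal approximation).

For 98% confidence, z* = 2.326 (from standard normal table)

Sample size formula for proportion z-interval: n = z*²p̂(1-p̂)/E²

n = 2.326² × 0.76 × 0.24 / 0.031²
  = 5.410276 × 0.1824 / 0.000961
  = 1026.8828

Round up to the nearest whole number: n = 1027

1027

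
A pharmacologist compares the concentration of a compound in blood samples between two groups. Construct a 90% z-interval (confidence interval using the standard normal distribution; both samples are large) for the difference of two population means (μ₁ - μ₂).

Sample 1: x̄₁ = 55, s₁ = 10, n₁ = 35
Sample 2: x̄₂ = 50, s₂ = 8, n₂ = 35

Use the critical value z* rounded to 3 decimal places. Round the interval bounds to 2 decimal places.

Both samples are large (n₁ = 35 ≥ 30, n₂ = 35 ≥ 30), so a z-interval for the difference of means applies.

Point estimate: x̄₁ - x̄₂ = 55 - 50 = 5

Standard error: SE = √(s₁²/n₁ + s₂²/n₂)
= √(10²/35 + 8²/35)
= √(2.857143 + 1.828571)
= 2.164651

For 90% confidence, z* = 1.645 (from standard normal table)
Margin of error: E = z* × SE = 1.645 × 2.164651 = 3.5609

Z-interval: (x̄₁ - x̄₂) ± E = 5 ± 3.5609 = (1.4391, 8.5609)

Rounded to 2 decimal places:

(1.44, 8.56)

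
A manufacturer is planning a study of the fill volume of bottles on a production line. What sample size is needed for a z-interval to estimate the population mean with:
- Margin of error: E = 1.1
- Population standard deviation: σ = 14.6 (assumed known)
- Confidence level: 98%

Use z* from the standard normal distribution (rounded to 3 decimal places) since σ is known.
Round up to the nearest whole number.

Using z* since population σ is known (z-interval formula).

For 98% confidence, z* = 2.326 (from standard normal table)

Sample size formula for z-interval: n = (z*σ/E)²

n = (2.326 × 14.6 / 1.1)²
  = (30.872364)²
  = 953.1028

Round up to the nearest whole number: n = 954

954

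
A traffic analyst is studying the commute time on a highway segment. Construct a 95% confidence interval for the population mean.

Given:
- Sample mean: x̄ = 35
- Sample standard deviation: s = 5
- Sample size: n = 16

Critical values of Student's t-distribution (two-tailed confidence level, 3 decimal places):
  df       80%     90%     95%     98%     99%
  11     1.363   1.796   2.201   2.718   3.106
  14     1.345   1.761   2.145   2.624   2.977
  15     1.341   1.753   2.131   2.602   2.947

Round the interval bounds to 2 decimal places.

The population standard deviation σ is unknown (only the sample standard deviation s is given), so use a t-interval with df = n - 1 = 16 - 1 = 15.

For 95% confidence with df = 15, t* = 2.131 (from t-table)

Standard error: SE = s/√n = 5/√16 = 1.250000

Margin of error: E = t* × SE = 2.131 × 1.250000 = 2.6637

T-interval: x̄ ± E = 35 ± 2.6637 = (32.3362, 37.6638)

Rounded to 2 decimal places:

(32.34, 37.66)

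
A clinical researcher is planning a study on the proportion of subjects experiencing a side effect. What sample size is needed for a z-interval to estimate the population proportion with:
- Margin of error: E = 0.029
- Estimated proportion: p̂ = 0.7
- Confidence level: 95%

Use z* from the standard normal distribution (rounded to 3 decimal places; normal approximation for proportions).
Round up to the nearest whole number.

Using z* for proportion z-interval (normal approximation).

For 95% confidence, z* = 1.96 (from standard normal table)

Sample size formula for proportion z-interval: n = z*²p̂(1-p̂)/E²

n = 1.96² × 0.7 × 0.3 / 0.029²
  = 3.8416 × 0.21 / 0.000841
  = 959.2580

Round up to the nearest whole number: n = 960

960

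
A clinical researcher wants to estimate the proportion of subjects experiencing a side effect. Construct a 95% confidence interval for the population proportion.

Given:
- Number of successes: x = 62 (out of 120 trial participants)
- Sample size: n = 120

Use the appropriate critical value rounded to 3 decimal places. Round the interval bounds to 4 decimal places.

Sample proportion: p̂ = 62/120 = 0.516667

Check conditions for normal approximation:
  np̂ = 62 ≥ 10 ✓
  n(1-p̂) = 58 ≥ 10 ✓

The sample is large enough, so use a z-interval (normal approximation) for the proportion.

For 95% confidence, z* = 1.96 (from standard normal table)

Standard error: SE = √(p̂(1-p̂)/n) = √(0.516667×0.483333/120) = 0.04561818

Margin of error: E = z* × SE = 1.96 × 0.04561818 = 0.089412

Z-interval: p̂ ± E = 0.516667 ± 0.089412 = (0.427255, 0.606078)

Rounded to 4 decimal places:

(0.4273, 0.6061)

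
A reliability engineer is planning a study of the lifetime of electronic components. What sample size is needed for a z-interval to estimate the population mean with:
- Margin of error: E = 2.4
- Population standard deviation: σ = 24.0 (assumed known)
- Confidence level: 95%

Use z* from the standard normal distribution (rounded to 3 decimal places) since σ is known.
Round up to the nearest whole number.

Using z* since population σ is known (z-interval formula).

For 95% confidence, z* = 1.96 (from standard normal table)

Sample size formula for z-interval: n = (z*σ/E)²

n = (1.96 × 24.0 / 2.4)²
  = (19.600000)²
  = 384.1600

Round up to the nearest whole number: n = 385

385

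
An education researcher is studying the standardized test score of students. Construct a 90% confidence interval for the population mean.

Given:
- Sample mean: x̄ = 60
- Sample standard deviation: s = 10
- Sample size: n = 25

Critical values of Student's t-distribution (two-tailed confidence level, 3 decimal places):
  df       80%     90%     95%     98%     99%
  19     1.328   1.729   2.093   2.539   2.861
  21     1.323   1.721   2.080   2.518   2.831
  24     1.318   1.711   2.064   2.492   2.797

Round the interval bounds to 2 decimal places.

The population standard deviation σ is unknown (only the sample standard deviation s is given), so use a t-interval with df = n - 1 = 25 - 1 = 24.

For 90% confidence with df = 24, t* = 1.711 (from t-table)

Standard error: SE = s/√n = 10/√25 = 2.000000

Margin of error: E = t* × SE = 1.711 × 2.000000 = 3.4220

T-interval: x̄ ± E = 60 ± 3.4220 = (56.5780, 63.4220)

Rounded to 2 decimal places:

(56.58, 63.42)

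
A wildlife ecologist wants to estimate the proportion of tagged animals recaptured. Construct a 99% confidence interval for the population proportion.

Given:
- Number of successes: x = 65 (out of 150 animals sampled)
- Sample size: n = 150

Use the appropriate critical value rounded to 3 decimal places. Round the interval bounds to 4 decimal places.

Sample proportion: p̂ = 65/150 = 0.433333

Check conditions for normal approximation:
  np̂ = 65 ≥ 10 ✓
  n(1-p̂) = 85 ≥ 10 ✓

The sample is large enough, so use a z-interval (normal approximation) for the proportion.

For 99% confidence, z* = 2.576 (from standard normal table)

Standard error: SE = √(p̂(1-p̂)/n) = √(0.433333×0.566667/150) = 0.04046031

Margin of error: E = z* × SE = 2.576 × 0.04046031 = 0.104226

Z-interval: p̂ ± E = 0.433333 ± 0.104226 = (0.329108, 0.537559)

Rounded to 4 decimal places:

(0.3291, 0.5376)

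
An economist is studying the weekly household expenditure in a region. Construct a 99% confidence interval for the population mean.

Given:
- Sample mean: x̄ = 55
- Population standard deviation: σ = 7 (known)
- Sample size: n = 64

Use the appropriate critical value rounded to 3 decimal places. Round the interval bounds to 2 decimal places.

The population standard deviation σ is known, so use a z-interval (standard normal critical value).

For 99% confidence, z* = 2.576 (from standard normal table)

Standard error: SE = σ/√n = 7/√64 = 0.875000

Margin of error: E = z* × SE = 2.576 × 0.875000 = 2.2540

Z-interval: x̄ ± E = 55 ± 2.2540 = (52.7460, 57.2540)

Rounded to 2 decimal places:

(52.75, 57.25)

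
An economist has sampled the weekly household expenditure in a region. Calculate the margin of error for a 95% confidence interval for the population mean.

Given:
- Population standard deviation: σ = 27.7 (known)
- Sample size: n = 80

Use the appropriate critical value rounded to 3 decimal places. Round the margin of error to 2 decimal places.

The population standard deviation σ is known, so use the z-interval margin of error formula.

For 95% confidence, z* = 1.96 (from standard normal table)

Margin of error formula for z-interval: E = z* × σ/√n

E = 1.96 × 27.7/√80
  = 1.96 × 3.096954
  = 6.0700

Rounded to 2 decimal places:

6.07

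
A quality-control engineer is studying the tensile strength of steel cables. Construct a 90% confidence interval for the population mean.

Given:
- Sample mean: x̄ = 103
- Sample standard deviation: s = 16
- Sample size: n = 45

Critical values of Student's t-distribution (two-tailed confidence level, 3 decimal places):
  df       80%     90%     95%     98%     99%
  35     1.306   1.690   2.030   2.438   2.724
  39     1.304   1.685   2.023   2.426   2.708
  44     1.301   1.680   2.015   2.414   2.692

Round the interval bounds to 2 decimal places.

The population standard deviation σ is unknown (only the sample standard deviation s is given), so use a t-interval with df = n - 1 = 45 - 1 = 44.

For 90% confidence with df = 44, t* = 1.680 (from t-table)

Standard error: SE = s/√n = 16/√45 = 2.385139

Margin of error: E = t* × SE = 1.680 × 2.385139 = 4.0070

T-interval: x̄ ± E = 103 ± 4.0070 = (98.9930, 107.0070)

Rounded to 2 decimal places:

(98.99, 107.01)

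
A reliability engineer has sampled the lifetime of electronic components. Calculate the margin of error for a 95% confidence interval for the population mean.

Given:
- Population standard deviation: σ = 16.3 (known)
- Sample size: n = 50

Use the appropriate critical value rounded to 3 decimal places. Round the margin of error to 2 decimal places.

The population standard deviation σ is known, so use the z-interval margin of error formula.

For 95% confidence, z* = 1.96 (from standard normal table)

Margin of error formula for z-interval: E = z* × σ/√n

E = 1.96 × 16.3/√50
  = 1.96 × 2.305168
  = 4.5181

Rounded to 2 decimal places:

4.52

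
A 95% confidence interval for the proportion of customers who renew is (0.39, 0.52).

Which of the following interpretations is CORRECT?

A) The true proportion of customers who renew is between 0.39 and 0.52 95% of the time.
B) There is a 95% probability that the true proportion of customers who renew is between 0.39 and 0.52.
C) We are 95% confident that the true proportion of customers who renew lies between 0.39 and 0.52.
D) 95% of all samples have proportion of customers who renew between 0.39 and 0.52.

A confidence interval represents our confidence in the procedure, not a probability statement about the parameter.

Key concept: If we repeated this sampling process many times and computed a 95% CI each time, about 95% of those intervals would contain the true population parameter.

For this specific interval (0.39, 0.52):
- Midpoint (point estimate): 0.455
- Margin of error: 0.065

The correct interpretation is the one stating confidence that the true parameter lies in the interval — option C.

C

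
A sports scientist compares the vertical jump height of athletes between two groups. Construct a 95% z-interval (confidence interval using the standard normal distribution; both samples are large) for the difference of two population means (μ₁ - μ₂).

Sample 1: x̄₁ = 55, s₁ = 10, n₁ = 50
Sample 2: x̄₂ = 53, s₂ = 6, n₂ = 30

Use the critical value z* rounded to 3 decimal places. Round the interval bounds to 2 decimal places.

Both samples are large (n₁ = 50 ≥ 30, n₂ = 30 ≥ 30), so a z-interval for the difference of means applies.

Point estimate: x̄₁ - x̄₂ = 55 - 53 = 2

Standard error: SE = √(s₁²/n₁ + s₂²/n₂)
= √(10²/50 + 6²/30)
= √(2.000000 + 1.200000)
= 1.788854

For 95% confidence, z* = 1.96 (from standard normal table)
Margin of error: E = z* × SE = 1.96 × 1.788854 = 3.5062

Z-interval: (x̄₁ - x̄₂) ± E = 2 ± 3.5062 = (-1.5062, 5.5062)

Rounded to 2 decimal places:

(-1.51, 5.51)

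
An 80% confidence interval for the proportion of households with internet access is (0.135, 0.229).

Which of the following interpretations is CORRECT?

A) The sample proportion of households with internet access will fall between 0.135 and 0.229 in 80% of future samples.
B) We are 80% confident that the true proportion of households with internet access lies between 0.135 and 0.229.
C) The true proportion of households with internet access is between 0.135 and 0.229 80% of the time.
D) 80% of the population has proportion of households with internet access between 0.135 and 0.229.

A confidence interval represents our confidence in the procedure, not a probability statement about the parameter.

Key concept: If we repeated this sampling process many times and computed an 80% CI each time, about 80% of those intervals would contain the true population parameter.

For this specific interval (0.135, 0.229):
- Midpoint (point estimate): 0.182
- Margin of error: 0.047

The correct interpretation is the one stating confidence that the true parameter lies in the interval — option B.

B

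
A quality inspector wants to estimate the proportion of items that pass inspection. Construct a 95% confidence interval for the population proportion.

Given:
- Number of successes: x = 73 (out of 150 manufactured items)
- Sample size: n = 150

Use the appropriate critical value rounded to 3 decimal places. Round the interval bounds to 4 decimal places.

Sample proportion: p̂ = 73/150 = 0.486667

Check conditions for normal approximation:
  np̂ = 73 ≥ 10 ✓
  n(1-p̂) = 77 ≥ 10 ✓

The sample is large enough, so use a z-interval (normal approximation) for the proportion.

For 95% confidence, z* = 1.96 (from standard normal table)

Standard error: SE = √(p̂(1-p̂)/n) = √(0.486667×0.513333/150) = 0.04081031

Margin of error: E = z* × SE = 1.96 × 0.04081031 = 0.079988

Z-interval: p̂ ± E = 0.486667 ± 0.079988 = (0.406678, 0.566655)

Rounded to 4 decimal places:

(0.4067, 0.5667)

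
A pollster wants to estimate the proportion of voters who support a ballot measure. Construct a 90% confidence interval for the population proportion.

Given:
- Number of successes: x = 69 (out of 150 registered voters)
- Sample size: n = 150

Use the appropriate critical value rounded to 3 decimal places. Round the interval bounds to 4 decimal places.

Sample proportion: p̂ = 69/150 = 0.460000

Check conditions for normal approximation:
  np̂ = 69 ≥ 10 ✓
  n(1-p̂) = 81 ≥ 10 ✓

The sample is large enough, so use a z-interval (normal approximation) for the proportion.

For 90% confidence, z* = 1.645 (from standard normal table)

Standard error: SE = √(p̂(1-p̂)/n) = √(0.460000×0.540000/150) = 0.04069398

Margin of error: E = z* × SE = 1.645 × 0.04069398 = 0.066942

Z-interval: p̂ ± E = 0.460000 ± 0.066942 = (0.393058, 0.526942)

Rounded to 4 decimal places:

(0.3931, 0.5269)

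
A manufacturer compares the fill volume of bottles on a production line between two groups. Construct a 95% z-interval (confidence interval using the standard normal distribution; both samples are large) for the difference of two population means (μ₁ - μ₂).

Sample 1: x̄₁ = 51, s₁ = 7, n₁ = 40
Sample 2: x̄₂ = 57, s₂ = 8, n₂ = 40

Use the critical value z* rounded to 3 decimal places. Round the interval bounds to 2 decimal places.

Both samples are large (n₁ = 40 ≥ 30, n₂ = 40 ≥ 30), so a z-interval for the difference of means applies.

Point estimate: x̄₁ - x̄₂ = 51 - 57 = -6

Standard error: SE = √(s₁²/n₁ + s₂²/n₂)
= √(7²/40 + 8²/40)
= √(1.225000 + 1.600000)
= 1.680774

For 95% confidence, z* = 1.96 (from standard normal table)
Margin of error: E = z* × SE = 1.96 × 1.680774 = 3.2943

Z-interval: (x̄₁ - x̄₂) ± E = -6 ± 3.2943 = (-9.2943, -2.7057)

Rounded to 2 decimal places:

(-9.29, -2.71)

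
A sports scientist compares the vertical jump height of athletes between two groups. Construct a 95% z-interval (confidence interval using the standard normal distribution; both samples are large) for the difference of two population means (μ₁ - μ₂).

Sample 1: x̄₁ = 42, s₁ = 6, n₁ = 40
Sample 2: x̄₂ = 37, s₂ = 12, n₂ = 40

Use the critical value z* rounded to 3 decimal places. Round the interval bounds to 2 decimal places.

Both samples are large (n₁ = 40 ≥ 30, n₂ = 40 ≥ 30), so a z-interval for the difference of means applies.

Point estimate: x̄₁ - x̄₂ = 42 - 37 = 5

Standard error: SE = √(s₁²/n₁ + s₂²/n₂)
= √(6²/40 + 12²/40)
= √(0.900000 + 3.600000)
= 2.121320

For 95% confidence, z* = 1.96 (from standard normal table)
Margin of error: E = z* × SE = 1.96 × 2.121320 = 4.1578

Z-interval: (x̄₁ - x̄₂) ± E = 5 ± 4.1578 = (0.8422, 9.1578)

Rounded to 2 decimal places:

(0.84, 9.16)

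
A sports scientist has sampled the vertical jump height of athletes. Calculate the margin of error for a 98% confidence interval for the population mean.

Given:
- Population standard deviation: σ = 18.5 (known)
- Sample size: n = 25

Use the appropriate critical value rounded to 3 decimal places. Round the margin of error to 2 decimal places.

The population standard deviation σ is known, so use the z-interval margin of error formula.

For 98% confidence, z* = 2.326 (from standard normal table)

Margin of error formula for z-interval: E = z* × σ/√n

E = 2.326 × 18.5/√25
  = 2.326 × 3.700000
  = 8.6062

Rounded to 2 decimal places:

8.61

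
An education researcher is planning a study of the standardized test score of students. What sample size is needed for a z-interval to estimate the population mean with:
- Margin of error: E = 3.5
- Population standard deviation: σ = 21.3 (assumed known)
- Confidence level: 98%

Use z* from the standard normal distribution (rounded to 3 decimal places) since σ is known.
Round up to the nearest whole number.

Using z* since population σ is known (z-interval formula).

For 98% confidence, z* = 2.326 (from standard normal table)

Sample size formula for z-interval: n = (z*σ/E)²

n = (2.326 × 21.3 / 3.5)²
  = (14.155371)²
  = 200.3745

Round up to the nearest whole number: n = 201

201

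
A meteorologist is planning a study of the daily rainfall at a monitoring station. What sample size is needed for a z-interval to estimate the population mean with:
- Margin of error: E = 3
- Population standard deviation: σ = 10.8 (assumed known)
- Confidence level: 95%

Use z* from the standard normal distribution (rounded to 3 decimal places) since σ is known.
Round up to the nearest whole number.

Using z* since population σ is known (z-interval formula).

For 95% confidence, z* = 1.96 (from standard normal table)

Sample size formula for z-interval: n = (z*σ/E)²

n = (1.96 × 10.8 / 3)²
  = (7.056000)²
  = 49.7871

Round up to the nearest whole number: n = 50

50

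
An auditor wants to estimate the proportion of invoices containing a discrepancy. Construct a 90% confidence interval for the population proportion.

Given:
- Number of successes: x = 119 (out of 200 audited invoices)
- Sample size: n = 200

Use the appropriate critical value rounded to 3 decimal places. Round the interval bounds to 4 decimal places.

Sample proportion: p̂ = 119/200 = 0.595000

Check conditions for normal approximation:
  np̂ = 119 ≥ 10 ✓
  n(1-p̂) = 81 ≥ 10 ✓

The sample is large enough, so use a z-interval (normal approximation) for the proportion.

For 90% confidence, z* = 1.645 (from standard normal table)

Standard error: SE = √(p̂(1-p̂)/n) = √(0.595000×0.405000/200) = 0.03471131

Margin of error: E = z* × SE = 1.645 × 0.03471131 = 0.057100

Z-interval: p̂ ± E = 0.595000 ± 0.057100 = (0.537900, 0.652100)

Rounded to 4 decimal places:

(0.5379, 0.6521)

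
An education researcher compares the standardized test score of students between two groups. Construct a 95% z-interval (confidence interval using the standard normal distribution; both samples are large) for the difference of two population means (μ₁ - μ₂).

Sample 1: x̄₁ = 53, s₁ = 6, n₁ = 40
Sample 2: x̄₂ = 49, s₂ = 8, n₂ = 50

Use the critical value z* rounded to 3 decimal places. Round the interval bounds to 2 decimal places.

Both samples are large (n₁ = 40 ≥ 30, n₂ = 50 ≥ 30), so a z-interval for the difference of means applies.

Point estimate: x̄₁ - x̄₂ = 53 - 49 = 4

Standard error: SE = √(s₁²/n₁ + s₂²/n₂)
= √(6²/40 + 8²/50)
= √(0.900000 + 1.280000)
= 1.476482

For 95% confidence, z* = 1.96 (from standard normal table)
Margin of error: E = z* × SE = 1.96 × 1.476482 = 2.8939

Z-interval: (x̄₁ - x̄₂) ± E = 4 ± 2.8939 = (1.1061, 6.8939)

Rounded to 2 decimal places:

(1.11, 6.89)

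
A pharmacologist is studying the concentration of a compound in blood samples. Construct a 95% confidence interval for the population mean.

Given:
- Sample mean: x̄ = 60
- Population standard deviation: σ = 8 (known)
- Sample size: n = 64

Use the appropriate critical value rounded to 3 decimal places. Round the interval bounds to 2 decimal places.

The population standard deviation σ is known, so use a z-interval (standard normal critical value).

For 95% confidence, z* = 1.96 (from standard normal table)

Standard error: SE = σ/√n = 8/√64 = 1.000000

Margin of error: E = z* × SE = 1.96 × 1.000000 = 1.9600

Z-interval: x̄ ± E = 60 ± 1.9600 = (58.0400, 61.9600)

Rounded to 2 decimal places:

(58.04, 61.96)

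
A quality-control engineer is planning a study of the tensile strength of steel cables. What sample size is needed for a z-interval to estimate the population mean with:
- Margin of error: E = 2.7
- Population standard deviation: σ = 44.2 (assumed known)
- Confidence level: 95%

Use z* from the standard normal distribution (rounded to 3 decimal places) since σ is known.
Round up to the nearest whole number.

Using z* since population σ is known (z-interval formula).

For 95% confidence, z* = 1.96 (from standard normal table)

Sample size formula for z-interval: n = (z*σ/E)²

n = (1.96 × 44.2 / 2.7)²
  = (32.085926)²
  = 1029.5066

Round up to the nearest whole number: n = 1030

1030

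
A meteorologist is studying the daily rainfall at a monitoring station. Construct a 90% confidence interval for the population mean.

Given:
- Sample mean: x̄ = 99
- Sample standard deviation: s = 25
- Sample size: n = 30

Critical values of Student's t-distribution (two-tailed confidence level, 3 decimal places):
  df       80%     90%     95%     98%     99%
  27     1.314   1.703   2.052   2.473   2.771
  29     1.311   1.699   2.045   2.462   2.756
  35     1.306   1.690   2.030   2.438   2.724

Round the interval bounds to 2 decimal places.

The population standard deviation σ is unknown (only the sample standard deviation s is given), so use a t-interval with df = n - 1 = 30 - 1 = 29.

For 90% confidence with df = 29, t* = 1.699 (from t-table)

Standard error: SE = s/√n = 25/√30 = 4.564355

Margin of error: E = t* × SE = 1.699 × 4.564355 = 7.7548

T-interval: x̄ ± E = 99 ± 7.7548 = (91.2452, 106.7548)

Rounded to 2 decimal places:

(91.25, 106.75)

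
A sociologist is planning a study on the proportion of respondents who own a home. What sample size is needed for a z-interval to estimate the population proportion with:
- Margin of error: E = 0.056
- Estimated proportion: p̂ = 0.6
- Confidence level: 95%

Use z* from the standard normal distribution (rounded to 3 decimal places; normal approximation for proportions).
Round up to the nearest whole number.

Using z* for proportion z-interval (normal approximation).

For 95% confidence, z* = 1.96 (from standard normal table)

Sample size formula for proportion z-interval: n = z*²p̂(1-p̂)/E²

n = 1.96² × 0.6 × 0.4 / 0.056²
  = 3.8416 × 0.24 / 0.003136
  = 294 (exactly)

This is already a whole number, so no rounding up is needed: n = 294

294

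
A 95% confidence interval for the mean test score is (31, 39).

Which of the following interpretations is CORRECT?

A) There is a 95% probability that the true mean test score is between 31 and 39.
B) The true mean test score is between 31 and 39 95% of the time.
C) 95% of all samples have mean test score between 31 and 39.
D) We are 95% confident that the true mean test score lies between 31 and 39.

A confidence interval represents our confidence in the procedure, not a probability statement about the parameter.

Key concept: If we repeated this sampling process many times and computed a 95% CI each time, about 95% of those intervals would contain the true population parameter.

For this specific interval (31, 39):
- Midpoint (point estimate): 35
- Margin of error: 4

The correct interpretation is the one stating confidence that the true parameter lies in the interval — option D.

D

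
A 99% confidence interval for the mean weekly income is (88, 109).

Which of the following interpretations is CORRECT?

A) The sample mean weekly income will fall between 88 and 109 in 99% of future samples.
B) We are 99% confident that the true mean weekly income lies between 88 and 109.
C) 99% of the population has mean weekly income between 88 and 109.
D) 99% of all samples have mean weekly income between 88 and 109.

A confidence interval represents our confidence in the procedure, not a probability statement about the parameter.

Key concept: If we repeated this sampling process many times and computed a 99% CI each time, about 99% of those intervals would contain the true population parameter.

For this specific interval (88, 109):
- Midpoint (point estimate): 98.5
- Margin of error: 10.5

The correct interpretation is the one stating confidence that the true parameter lies in the interval — option B.

B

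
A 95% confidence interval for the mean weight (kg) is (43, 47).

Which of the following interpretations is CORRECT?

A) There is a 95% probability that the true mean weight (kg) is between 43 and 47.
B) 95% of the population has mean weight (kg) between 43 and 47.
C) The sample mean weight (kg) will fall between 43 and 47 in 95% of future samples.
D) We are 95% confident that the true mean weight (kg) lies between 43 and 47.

A confidence interval represents our confidence in the procedure, not a probability statement about the parameter.

Key concept: If we repeated this sampling process many times and computed a 95% CI each time, about 95% of those intervals would contain the true population parameter.

For this specific interval (43, 47):
- Midpoint (point estimate): 45
- Margin of error: 2

The correct interpretation is the one stating confidence that the true parameter lies in the interval — option D.

D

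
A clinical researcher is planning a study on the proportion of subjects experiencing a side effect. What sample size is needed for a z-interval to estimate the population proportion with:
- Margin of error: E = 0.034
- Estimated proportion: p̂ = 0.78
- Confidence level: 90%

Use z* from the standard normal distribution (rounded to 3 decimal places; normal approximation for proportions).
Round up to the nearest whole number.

Using z* for proportion z-interval (normal approximation).

For 90% confidence, z* = 1.645 (from standard normal table)

Sample size formula for proportion z-interval: n = z*²p̂(1-p̂)/E²

n = 1.645² × 0.78 × 0.22 / 0.034²
  = 2.706025 × 0.1716 / 0.001156
  = 401.6902

Round up to the nearest whole number: n = 402

402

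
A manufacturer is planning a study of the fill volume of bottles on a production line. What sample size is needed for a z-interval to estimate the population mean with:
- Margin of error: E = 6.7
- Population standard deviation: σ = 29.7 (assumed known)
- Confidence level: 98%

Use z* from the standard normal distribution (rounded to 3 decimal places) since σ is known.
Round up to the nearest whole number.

Using z* since population σ is known (z-interval formula).

For 98% confidence, z* = 2.326 (from standard normal table)

Sample size formula for z-interval: n = (z*σ/E)²

n = (2.326 × 29.7 / 6.7)²
  = (10.310776)²
  = 106.3121

Round up to the nearest whole number: n = 107

107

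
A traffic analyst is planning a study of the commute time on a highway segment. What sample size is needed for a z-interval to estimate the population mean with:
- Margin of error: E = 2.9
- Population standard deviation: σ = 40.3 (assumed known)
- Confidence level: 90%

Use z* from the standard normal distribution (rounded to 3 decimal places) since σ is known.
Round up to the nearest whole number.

Using z* since population σ is known (z-interval formula).

For 90% confidence, z* = 1.645 (from standard normal table)

Sample size formula for z-interval: n = (z*σ/E)²

n = (1.645 × 40.3 / 2.9)²
  = (22.859828)²
  = 522.5717

Round up to the nearest whole number: n = 523

523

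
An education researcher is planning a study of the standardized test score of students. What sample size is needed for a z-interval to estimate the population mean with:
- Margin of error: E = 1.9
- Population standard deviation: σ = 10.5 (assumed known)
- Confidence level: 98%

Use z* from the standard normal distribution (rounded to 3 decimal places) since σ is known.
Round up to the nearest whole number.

Using z* since population σ is known (z-interval formula).

For 98% confidence, z* = 2.326 (from standard normal table)

Sample size formula for z-interval: n = (z*σ/E)²

n = (2.326 × 10.5 / 1.9)²
  = (12.854211)²
  = 165.2307

Round up to the nearest whole number: n = 166

166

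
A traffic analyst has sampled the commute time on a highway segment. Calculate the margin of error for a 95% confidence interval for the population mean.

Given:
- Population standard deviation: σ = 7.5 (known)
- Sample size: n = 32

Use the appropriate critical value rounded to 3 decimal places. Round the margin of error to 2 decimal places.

The population standard deviation σ is known, so use the z-interval margin of error formula.

For 95% confidence, z* = 1.96 (from standard normal table)

Margin of error formula for z-interval: E = z* × σ/√n

E = 1.96 × 7.5/√32
  = 1.96 × 1.325825
  = 2.5986

Rounded to 2 decimal places:

2.60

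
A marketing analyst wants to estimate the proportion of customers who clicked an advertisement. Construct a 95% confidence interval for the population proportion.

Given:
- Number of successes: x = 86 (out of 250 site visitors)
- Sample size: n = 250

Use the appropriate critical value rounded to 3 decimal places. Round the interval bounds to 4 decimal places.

Sample proportion: p̂ = 86/250 = 0.344000

Check conditions for normal approximation:
  np̂ = 86 ≥ 10 ✓
  n(1-p̂) = 164 ≥ 10 ✓

The sample is large enough, so use a z-interval (normal approximation) for the proportion.

For 95% confidence, z* = 1.96 (from standard normal table)

Standard error: SE = √(p̂(1-p̂)/n) = √(0.344000×0.656000/250) = 0.03004423

Margin of error: E = z* × SE = 1.96 × 0.03004423 = 0.058887

Z-interval: p̂ ± E = 0.344000 ± 0.058887 = (0.285113, 0.402887)

Rounded to 4 decimal places:

(0.2851, 0.4029)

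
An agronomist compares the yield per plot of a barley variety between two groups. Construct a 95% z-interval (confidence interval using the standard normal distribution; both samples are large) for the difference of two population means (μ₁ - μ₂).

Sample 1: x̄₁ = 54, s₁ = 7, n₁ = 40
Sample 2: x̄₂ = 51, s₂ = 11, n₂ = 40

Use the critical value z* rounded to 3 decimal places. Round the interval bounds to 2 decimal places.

Both samples are large (n₁ = 40 ≥ 30, n₂ = 40 ≥ 30), so a z-interval for the difference of means applies.

Point estimate: x̄₁ - x̄₂ = 54 - 51 = 3

Standard error: SE = √(s₁²/n₁ + s₂²/n₂)
= √(7²/40 + 11²/40)
= √(1.225000 + 3.025000)
= 2.061553

For 95% confidence, z* = 1.96 (from standard normal table)
Margin of error: E = z* × SE = 1.96 × 2.061553 = 4.0406

Z-interval: (x̄₁ - x̄₂) ± E = 3 ± 4.0406 = (-1.0406, 7.0406)

Rounded to 2 decimal places:

(-1.04, 7.04)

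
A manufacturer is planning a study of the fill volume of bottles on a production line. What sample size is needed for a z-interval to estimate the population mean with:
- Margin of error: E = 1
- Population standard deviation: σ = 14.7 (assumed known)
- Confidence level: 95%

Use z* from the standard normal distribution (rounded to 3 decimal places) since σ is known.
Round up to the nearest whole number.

Using z* since population σ is known (z-interval formula).

For 95% confidence, z* = 1.96 (from standard normal table)

Sample size formula for z-interval: n = (z*σ/E)²

n = (1.96 × 14.7 / 1)²
  = (28.812000)²
  = 830.1313

Round up to the nearest whole number: n = 831

831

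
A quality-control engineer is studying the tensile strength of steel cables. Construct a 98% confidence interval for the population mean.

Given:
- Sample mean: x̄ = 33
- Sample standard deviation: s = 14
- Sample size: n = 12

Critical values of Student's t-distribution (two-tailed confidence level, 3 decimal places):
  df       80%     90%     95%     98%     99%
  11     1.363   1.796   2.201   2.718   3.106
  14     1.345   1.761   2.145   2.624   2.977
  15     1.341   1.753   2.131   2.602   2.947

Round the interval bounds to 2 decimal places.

The population standard deviation σ is unknown (only the sample standard deviation s is given), so use a t-interval with df = n - 1 = 12 - 1 = 11.

For 98% confidence with df = 11, t* = 2.718 (from t-table)

Standard error: SE = s/√n = 14/√12 = 4.041452

Margin of error: E = t* × SE = 2.718 × 4.041452 = 10.9847

T-interval: x̄ ± E = 33 ± 10.9847 = (22.0153, 43.9847)

Rounded to 2 decimal places:

(22.02, 43.98)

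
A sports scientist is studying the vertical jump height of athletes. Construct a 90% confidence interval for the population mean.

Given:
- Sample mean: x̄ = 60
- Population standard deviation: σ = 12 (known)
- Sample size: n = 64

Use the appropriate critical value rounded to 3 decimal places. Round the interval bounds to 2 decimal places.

The population standard deviation σ is known, so use a z-interval (standard normal critical value).

For 90% confidence, z* = 1.645 (from standard normal table)

Standard error: SE = σ/√n = 12/√64 = 1.500000

Margin of error: E = z* × SE = 1.645 × 1.500000 = 2.4675

Z-interval: x̄ ± E = 60 ± 2.4675 = (57.5325, 62.4675)

Rounded to 2 decimal places:

(57.53, 62.47)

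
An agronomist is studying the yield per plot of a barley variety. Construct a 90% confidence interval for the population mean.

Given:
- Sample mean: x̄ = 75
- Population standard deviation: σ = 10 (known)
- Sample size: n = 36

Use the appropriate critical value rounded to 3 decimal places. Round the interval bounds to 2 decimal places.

The population standard deviation σ is known, so use a z-interval (standard normal critical value).

For 90% confidence, z* = 1.645 (from standard normal table)

Standard error: SE = σ/√n = 10/√36 = 1.666667

Margin of error: E = z* × SE = 1.645 × 1.666667 = 2.7417

Z-interval: x̄ ± E = 75 ± 2.7417 = (72.2583, 77.7417)

Rounded to 2 decimal places:

(72.26, 77.74)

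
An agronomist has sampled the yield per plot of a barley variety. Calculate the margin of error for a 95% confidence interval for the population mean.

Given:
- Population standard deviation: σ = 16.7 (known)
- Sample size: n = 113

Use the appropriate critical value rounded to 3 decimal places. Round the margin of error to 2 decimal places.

The population standard deviation σ is known, so use the z-interval margin of error formula.

For 95% confidence, z* = 1.96 (from standard normal table)

Margin of error formula for z-interval: E = z* × σ/√n

E = 1.96 × 16.7/√113
  = 1.96 × 1.571004
  = 3.0792

Rounded to 2 decimal places:

3.08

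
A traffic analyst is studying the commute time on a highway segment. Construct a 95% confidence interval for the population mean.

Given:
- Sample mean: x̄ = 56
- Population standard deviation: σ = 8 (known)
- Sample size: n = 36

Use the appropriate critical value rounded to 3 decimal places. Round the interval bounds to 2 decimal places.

The population standard deviation σ is known, so use a z-interval (standard normal critical value).

For 95% confidence, z* = 1.96 (from standard normal table)

Standard error: SE = σ/√n = 8/√36 = 1.333333

Margin of error: E = z* × SE = 1.96 × 1.333333 = 2.6133

Z-interval: x̄ ± E = 56 ± 2.6133 = (53.3867, 58.6133)

Rounded to 2 decimal places:

(53.39, 58.61)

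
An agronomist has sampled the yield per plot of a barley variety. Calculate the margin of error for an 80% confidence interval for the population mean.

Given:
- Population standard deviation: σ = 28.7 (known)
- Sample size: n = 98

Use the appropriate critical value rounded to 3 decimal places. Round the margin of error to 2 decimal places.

The population standard deviation σ is known, so use the z-interval margin of error formula.

For 80% confidence, z* = 1.282 (from standard normal table)

Margin of error formula for z-interval: E = z* × σ/√n

E = 1.282 × 28.7/√98
  = 1.282 × 2.899138
  = 3.7167

Rounded to 2 decimal places:

3.72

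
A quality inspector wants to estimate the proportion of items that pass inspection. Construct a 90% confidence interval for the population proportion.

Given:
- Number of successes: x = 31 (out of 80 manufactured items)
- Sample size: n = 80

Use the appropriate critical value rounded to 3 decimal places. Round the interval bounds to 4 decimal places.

Sample proportion: p̂ = 31/80 = 0.387500

Check conditions for normal approximation:
  np̂ = 31 ≥ 10 ✓
  n(1-p̂) = 49 ≥ 10 ✓

The sample is large enough, so use a z-interval (normal approximation) for the proportion.

For 90% confidence, z* = 1.645 (from standard normal table)

Standard error: SE = √(p̂(1-p̂)/n) = √(0.387500×0.612500/80) = 0.05446831

Margin of error: E = z* × SE = 1.645 × 0.05446831 = 0.089600

Z-interval: p̂ ± E = 0.387500 ± 0.089600 = (0.297900, 0.477100)

Rounded to 4 decimal places:

(0.2979, 0.4771)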